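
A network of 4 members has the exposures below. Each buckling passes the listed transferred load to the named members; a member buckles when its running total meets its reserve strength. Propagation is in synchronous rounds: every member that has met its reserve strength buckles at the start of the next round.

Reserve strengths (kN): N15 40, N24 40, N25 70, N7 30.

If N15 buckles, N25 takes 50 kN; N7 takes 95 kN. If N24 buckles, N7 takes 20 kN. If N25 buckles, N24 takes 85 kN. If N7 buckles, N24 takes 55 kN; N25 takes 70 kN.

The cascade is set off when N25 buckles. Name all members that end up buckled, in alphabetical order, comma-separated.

Round 1 — N25 buckles (initial).
  N24: +85 → 85 ≥ 40
Round 2 — N24 buckles.
  N7: +20 → 20 < 30
No further bucklings.

N24, N25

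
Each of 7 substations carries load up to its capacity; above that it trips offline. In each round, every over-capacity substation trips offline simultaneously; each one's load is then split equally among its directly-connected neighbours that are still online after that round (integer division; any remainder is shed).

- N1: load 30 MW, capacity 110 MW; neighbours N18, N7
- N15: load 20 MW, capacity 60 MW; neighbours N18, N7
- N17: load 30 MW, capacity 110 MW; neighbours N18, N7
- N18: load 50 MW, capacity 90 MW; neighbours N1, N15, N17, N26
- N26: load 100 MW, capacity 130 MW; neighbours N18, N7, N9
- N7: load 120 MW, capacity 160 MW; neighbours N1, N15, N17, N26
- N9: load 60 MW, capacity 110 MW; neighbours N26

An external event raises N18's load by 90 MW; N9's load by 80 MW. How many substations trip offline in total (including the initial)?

7

Round 1 — N18 at 140 > 90; N9 at 140 > 110. N18, N9 trip offline.
  N18 sheds 140 MW to N1, N15, N17, N26: 35 each.
    N1: 30+35 = 65 ≤ 110
    N15: 20+35 = 55 ≤ 60
    N17: 30+35 = 65 ≤ 110
    N26: 100+35 = 135 > 130
  N9 sheds 140 MW to N26: 140 each.
    N26: 135+140 = 275 > 130
Round 2 — N26 trips offline.
  N26 sheds 275 MW to N7: 275 each.
    N7: 120+275 = 395 > 160
Round 3 — N7 trips offline.
  N7 sheds 395 MW to N1, N15, N17: 131 each (2 lost).
    N1: 65+131 = 196 > 110
    N15: 55+131 = 186 > 60
    N17: 65+131 = 196 > 110
Round 4 — N1, N15, N17 trip offline.
  N1 sheds 196 MW: no online neighbours, lost.
  N15 sheds 186 MW: no online neighbours, lost.
  N17 sheds 196 MW: no online neighbours, lost.
No further trips.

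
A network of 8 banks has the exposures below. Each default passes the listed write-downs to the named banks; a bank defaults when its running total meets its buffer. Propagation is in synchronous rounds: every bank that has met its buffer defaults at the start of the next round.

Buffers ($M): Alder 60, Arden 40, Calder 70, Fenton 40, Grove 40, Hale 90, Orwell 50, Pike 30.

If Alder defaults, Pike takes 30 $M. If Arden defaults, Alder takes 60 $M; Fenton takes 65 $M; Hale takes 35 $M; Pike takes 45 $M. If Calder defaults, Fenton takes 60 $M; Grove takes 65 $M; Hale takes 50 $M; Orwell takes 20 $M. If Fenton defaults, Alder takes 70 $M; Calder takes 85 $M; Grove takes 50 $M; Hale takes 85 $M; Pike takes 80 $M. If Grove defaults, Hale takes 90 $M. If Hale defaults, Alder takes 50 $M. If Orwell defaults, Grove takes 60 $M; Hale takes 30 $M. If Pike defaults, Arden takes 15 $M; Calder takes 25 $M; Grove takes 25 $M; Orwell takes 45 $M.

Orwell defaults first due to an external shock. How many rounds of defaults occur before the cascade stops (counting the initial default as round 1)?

Round 1 — Orwell defaults (initial).
  Grove: +60 → 60 ≥ 40
  Hale: +30 → 30 < 90
Round 2 — Grove defaults.
  Hale: +90 → 120 ≥ 90
Round 3 — Hale defaults.
  Alder: +50 → 50 < 60
No further defaults.

3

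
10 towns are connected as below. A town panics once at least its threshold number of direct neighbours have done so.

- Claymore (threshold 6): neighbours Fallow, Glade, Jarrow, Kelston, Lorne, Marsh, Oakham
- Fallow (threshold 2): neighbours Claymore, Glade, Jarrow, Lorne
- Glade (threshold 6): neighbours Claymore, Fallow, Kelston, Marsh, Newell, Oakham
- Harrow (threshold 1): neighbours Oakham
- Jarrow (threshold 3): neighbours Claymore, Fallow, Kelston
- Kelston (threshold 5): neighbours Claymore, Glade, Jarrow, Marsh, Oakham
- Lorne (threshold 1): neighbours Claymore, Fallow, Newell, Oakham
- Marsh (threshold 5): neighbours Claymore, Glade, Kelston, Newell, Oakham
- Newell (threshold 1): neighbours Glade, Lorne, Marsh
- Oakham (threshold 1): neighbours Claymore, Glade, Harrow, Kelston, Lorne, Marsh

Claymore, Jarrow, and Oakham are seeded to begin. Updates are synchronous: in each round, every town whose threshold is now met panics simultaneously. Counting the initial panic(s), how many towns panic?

7

Round 1 — Claymore, Jarrow, Oakham panic (initial).
Round 2 — checking thresholds:
  Fallow: 2 of 4 neighbours ≥ 2, panics.
  Glade: 2 of 6 neighbours < 6, not yet.
  Harrow: 1 of 1 neighbours ≥ 1, panics.
  Kelston: 3 of 5 neighbours < 5, not yet.
  Lorne: 2 of 4 neighbours ≥ 1, panics.
  Marsh: 2 of 5 neighbours < 5, not yet.
Round 3 — checking thresholds:
  Glade: 3 of 6 neighbours < 6, not yet.
  Kelston: 3 of 5 neighbours < 5, not yet.
  Marsh: 2 of 5 neighbours < 5, not yet.
  Newell: 1 of 3 neighbours ≥ 1, panics.
Round 4 — no new panics; cascade stops.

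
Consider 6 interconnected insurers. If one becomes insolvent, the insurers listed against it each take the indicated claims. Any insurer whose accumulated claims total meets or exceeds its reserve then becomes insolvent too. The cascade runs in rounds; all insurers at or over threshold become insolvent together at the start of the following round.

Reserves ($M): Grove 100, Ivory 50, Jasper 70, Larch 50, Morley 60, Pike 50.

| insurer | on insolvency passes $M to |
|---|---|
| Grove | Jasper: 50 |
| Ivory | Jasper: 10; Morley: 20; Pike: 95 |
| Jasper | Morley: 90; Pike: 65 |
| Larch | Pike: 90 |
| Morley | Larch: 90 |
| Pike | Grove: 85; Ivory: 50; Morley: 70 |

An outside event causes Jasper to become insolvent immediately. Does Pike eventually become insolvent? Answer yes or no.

yes

Round 1 — Jasper becomes insolvent (initial).
  Morley: +90 → 90 ≥ 60
  Pike: +65 → 65 ≥ 50
Round 2 — Morley, Pike become insolvent.
  Grove: +85 → 85 < 100
  Ivory: +50 → 50 ≥ 50
  Larch: +90 → 90 ≥ 50
Round 3 — Ivory, Larch become insolvent.
No further insolvencies.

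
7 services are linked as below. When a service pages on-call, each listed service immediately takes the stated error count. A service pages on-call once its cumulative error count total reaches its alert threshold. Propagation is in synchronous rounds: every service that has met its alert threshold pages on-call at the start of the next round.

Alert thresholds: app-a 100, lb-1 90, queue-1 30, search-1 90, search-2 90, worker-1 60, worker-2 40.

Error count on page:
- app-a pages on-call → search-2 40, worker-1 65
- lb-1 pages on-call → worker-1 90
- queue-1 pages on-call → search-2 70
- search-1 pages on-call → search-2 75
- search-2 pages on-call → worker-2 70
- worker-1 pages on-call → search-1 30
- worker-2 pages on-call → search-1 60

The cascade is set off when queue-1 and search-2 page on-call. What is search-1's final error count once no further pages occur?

60

Round 1 — queue-1, search-2 page on-call (initial).
  worker-2: +70 → 70 ≥ 40
Round 2 — worker-2 pages on-call.
  search-1: +60 → 60 < 90
No further pages.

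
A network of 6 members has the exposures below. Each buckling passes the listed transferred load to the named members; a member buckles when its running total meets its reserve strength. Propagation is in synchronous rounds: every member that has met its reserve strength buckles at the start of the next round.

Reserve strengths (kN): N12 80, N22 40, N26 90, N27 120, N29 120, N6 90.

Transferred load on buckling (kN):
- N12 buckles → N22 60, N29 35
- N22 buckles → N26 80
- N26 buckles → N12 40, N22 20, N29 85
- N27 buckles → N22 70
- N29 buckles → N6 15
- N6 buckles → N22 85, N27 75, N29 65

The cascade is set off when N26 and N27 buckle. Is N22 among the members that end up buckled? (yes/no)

Round 1 — N26, N27 buckle (initial).
  N12: +40 → 40 < 80
  N22: +20+70 → 90 ≥ 40
  N29: +85 → 85 < 120
Round 2 — N22 buckles.
No further bucklings.

yes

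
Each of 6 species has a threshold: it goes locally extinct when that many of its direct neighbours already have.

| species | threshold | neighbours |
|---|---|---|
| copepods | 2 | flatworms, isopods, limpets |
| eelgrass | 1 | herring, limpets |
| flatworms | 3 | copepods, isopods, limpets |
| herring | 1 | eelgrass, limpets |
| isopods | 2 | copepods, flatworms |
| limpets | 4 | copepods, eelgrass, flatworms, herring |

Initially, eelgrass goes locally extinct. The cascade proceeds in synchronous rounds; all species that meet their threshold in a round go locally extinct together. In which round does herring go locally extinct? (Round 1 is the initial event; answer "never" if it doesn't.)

2

Round 1 — eelgrass goes locally extinct (initial).
Round 2 — checking thresholds:
  herring: 1 of 2 neighbours ≥ 1, goes locally extinct.
  limpets: 1 of 4 neighbours < 4, not yet.
Round 3 — no new extinctions; cascade stops.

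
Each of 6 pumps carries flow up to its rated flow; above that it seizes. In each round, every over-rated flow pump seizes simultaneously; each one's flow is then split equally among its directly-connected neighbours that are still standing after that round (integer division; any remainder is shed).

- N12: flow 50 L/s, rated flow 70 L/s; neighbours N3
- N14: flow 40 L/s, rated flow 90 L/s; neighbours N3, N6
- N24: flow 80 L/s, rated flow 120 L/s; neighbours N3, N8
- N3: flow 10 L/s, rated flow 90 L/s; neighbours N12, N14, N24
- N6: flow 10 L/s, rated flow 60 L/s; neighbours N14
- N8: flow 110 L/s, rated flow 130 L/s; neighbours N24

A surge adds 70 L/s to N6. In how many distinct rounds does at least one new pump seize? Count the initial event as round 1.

Round 1 — N6 at 80 > 60. N6 seizes.
  N6 sheds 80 L/s to N14: 80 each.
    N14: 40+80 = 120 > 90
Round 2 — N14 seizes.
  N14 sheds 120 L/s to N3: 120 each.
    N3: 10+120 = 130 > 90
Round 3 — N3 seizes.
  N3 sheds 130 L/s to N12, N24: 65 each.
    N12: 50+65 = 115 > 70
    N24: 80+65 = 145 > 120
Round 4 — N12, N24 seize.
  N12 sheds 115 L/s: no online neighbours, lost.
  N24 sheds 145 L/s to N8: 145 each.
    N8: 110+145 = 255 > 130
Round 5 — N8 seizes.
  N8 sheds 255 L/s: no online neighbours, lost.
No further seizures.

5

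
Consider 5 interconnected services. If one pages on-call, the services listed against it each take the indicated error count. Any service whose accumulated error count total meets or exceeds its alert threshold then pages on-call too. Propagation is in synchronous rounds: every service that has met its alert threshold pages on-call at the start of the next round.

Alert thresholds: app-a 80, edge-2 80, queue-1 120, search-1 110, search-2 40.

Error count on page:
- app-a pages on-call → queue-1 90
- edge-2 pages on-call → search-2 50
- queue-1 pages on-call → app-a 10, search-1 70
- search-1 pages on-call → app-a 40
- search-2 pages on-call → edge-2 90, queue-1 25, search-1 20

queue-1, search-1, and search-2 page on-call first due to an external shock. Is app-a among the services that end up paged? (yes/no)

Round 1 — queue-1, search-1, search-2 page on-call (initial).
  app-a: +10+40 → 50 < 80
  edge-2: +90 → 90 ≥ 80
Round 2 — edge-2 pages on-call.
No further pages.

no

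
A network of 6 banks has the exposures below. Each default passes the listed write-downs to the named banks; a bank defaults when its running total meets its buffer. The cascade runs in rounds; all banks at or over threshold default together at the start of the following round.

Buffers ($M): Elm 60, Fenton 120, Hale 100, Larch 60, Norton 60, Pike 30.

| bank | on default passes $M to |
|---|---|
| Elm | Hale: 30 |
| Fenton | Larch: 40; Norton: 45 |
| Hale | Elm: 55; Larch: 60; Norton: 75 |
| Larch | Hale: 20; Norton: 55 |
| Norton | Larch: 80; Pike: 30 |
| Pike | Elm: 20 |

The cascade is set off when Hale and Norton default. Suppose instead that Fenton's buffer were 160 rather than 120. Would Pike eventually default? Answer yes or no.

yes

With Fenton's buffer at 160:
Round 1 — Hale, Norton default (initial).
  Elm: +55 → 55 < 60
  Larch: +60+80 → 140 ≥ 60
  Pike: +30 → 30 ≥ 30
Round 2 — Larch, Pike default.
  Elm: +20 → 75 ≥ 60
Round 3 — Elm defaults.
No further defaults.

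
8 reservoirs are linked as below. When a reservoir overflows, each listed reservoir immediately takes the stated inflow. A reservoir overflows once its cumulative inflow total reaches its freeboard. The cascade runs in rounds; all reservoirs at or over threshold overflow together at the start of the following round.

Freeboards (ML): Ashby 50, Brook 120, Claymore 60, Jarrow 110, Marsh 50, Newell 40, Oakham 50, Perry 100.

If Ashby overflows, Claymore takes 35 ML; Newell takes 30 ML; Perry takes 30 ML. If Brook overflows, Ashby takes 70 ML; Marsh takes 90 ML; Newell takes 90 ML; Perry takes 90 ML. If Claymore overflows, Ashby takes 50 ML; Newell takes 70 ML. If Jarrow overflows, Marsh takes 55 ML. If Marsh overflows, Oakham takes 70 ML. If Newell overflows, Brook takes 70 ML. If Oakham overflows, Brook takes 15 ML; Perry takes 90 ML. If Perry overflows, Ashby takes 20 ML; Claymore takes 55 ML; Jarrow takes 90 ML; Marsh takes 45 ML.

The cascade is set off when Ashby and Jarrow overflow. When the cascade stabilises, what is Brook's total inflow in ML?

85

Round 1 — Ashby, Jarrow overflow (initial).
  Claymore: +35 → 35 < 60
  Marsh: +55 → 55 ≥ 50
  Newell: +30 → 30 < 40
  Perry: +30 → 30 < 100
Round 2 — Marsh overflows.
  Oakham: +70 → 70 ≥ 50
Round 3 — Oakham overflows.
  Brook: +15 → 15 < 120
  Perry: +90 → 120 ≥ 100
Round 4 — Perry overflows.
  Claymore: +55 → 90 ≥ 60
Round 5 — Claymore overflows.
  Newell: +70 → 100 ≥ 40
Round 6 — Newell overflows.
  Brook: +70 → 85 < 120
No further overflows.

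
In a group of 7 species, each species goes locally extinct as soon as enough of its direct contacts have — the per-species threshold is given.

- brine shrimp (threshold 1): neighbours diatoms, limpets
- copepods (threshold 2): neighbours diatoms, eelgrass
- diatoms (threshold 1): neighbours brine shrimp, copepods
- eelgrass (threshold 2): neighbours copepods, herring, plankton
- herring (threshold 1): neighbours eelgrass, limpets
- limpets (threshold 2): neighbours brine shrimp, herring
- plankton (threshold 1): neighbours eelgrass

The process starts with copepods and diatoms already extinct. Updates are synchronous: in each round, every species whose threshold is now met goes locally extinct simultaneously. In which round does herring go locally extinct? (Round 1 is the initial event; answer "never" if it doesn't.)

Round 1 — copepods, diatoms go locally extinct (initial).
Round 2 — checking thresholds:
  brine shrimp: 1 of 2 neighbours ≥ 1, goes locally extinct.
  eelgrass: 1 of 3 neighbours < 2, not yet.
Round 3 — no new extinctions; cascade stops.

never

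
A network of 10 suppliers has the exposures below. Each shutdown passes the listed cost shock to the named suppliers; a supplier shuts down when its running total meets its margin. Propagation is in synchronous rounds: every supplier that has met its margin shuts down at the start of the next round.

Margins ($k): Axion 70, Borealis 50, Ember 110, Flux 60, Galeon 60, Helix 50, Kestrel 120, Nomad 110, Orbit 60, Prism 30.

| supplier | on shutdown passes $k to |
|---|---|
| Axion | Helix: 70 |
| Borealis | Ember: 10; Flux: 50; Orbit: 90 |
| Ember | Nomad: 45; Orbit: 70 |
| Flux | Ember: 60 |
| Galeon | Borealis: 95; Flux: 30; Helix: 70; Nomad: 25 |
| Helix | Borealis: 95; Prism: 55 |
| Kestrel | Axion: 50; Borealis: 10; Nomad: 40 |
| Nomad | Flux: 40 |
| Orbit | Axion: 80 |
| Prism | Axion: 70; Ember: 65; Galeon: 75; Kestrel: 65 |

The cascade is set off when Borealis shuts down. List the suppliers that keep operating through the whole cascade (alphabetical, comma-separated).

Round 1 — Borealis shuts down (initial).
  Ember: +10 → 10 < 110
  Flux: +50 → 50 < 60
  Orbit: +90 → 90 ≥ 60
Round 2 — Orbit shuts down.
  Axion: +80 → 80 ≥ 70
Round 3 — Axion shuts down.
  Helix: +70 → 70 ≥ 50
Round 4 — Helix shuts down.
  Prism: +55 → 55 ≥ 30
Round 5 — Prism shuts down.
  Ember: +65 → 75 < 110
  Galeon: +75 → 75 ≥ 60
  Kestrel: +65 → 65 < 120
Round 6 — Galeon shuts down.
  Flux: +30 → 80 ≥ 60
  Nomad: +25 → 25 < 110
Round 7 — Flux shuts down.
  Ember: +60 → 135 ≥ 110
Round 8 — Ember shuts down.
  Nomad: +45 → 70 < 110
No further shutdowns.

Kestrel, Nomad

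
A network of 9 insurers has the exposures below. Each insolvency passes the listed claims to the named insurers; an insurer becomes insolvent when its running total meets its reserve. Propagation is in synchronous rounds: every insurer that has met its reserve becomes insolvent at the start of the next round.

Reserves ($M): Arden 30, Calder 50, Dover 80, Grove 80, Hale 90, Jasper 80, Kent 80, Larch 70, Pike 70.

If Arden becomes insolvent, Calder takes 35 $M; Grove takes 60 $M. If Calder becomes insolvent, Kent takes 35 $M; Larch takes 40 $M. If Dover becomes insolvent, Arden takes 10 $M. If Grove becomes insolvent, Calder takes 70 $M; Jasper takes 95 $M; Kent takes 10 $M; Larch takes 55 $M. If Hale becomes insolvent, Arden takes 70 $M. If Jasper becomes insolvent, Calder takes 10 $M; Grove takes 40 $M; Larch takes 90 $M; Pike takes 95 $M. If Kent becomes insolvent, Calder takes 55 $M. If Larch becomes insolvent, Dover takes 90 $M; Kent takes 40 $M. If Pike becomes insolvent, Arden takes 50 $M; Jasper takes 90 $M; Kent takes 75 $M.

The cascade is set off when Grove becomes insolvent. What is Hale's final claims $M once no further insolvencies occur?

0

Round 1 — Grove becomes insolvent (initial).
  Calder: +70 → 70 ≥ 50
  Jasper: +95 → 95 ≥ 80
  Kent: +10 → 10 < 80
  Larch: +55 → 55 < 70
Round 2 — Calder, Jasper become insolvent.
  Kent: +35 → 45 < 80
  Larch: +40+90 → 185 ≥ 70
  Pike: +95 → 95 ≥ 70
Round 3 — Larch, Pike become insolvent.
  Arden: +50 → 50 ≥ 30
  Dover: +90 → 90 ≥ 80
  Kent: +40+75 → 160 ≥ 80
Round 4 — Arden, Dover, Kent become insolvent.
No further insolvencies.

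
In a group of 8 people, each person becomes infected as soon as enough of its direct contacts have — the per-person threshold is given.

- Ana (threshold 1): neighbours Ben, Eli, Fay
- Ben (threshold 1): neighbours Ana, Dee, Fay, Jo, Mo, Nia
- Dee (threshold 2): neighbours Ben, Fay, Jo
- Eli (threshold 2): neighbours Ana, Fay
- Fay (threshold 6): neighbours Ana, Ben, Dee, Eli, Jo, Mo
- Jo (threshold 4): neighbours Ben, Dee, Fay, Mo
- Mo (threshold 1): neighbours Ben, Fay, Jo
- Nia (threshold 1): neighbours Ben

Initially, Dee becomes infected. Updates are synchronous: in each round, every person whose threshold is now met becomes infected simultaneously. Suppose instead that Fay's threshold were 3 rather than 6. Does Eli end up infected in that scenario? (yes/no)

With Fay's threshold at 3:
Round 1 — Dee becomes infected (initial).
Round 2 — checking thresholds:
  Ben: 1 of 6 neighbours ≥ 1, becomes infected.
  Fay: 1 of 6 neighbours < 3, holds.
  Jo: 1 of 4 neighbours < 4, holds.
Round 3 — checking thresholds:
  Ana: 1 of 3 neighbours ≥ 1, becomes infected.
  Fay: 2 of 6 neighbours < 3, holds.
  Jo: 2 of 4 neighbours < 4, holds.
  Mo: 1 of 3 neighbours ≥ 1, becomes infected.
  Nia: 1 of 1 neighbours ≥ 1, becomes infected.
Round 4 — checking thresholds:
  Eli: 1 of 2 neighbours < 2, holds.
  Fay: 4 of 6 neighbours ≥ 3, becomes infected.
  Jo: 3 of 4 neighbours < 4, holds.
Round 5 — checking thresholds:
  Eli: 2 of 2 neighbours ≥ 2, becomes infected.
  Jo: 4 of 4 neighbours ≥ 4, becomes infected.
Round 6 — no new infections; cascade stops.

yes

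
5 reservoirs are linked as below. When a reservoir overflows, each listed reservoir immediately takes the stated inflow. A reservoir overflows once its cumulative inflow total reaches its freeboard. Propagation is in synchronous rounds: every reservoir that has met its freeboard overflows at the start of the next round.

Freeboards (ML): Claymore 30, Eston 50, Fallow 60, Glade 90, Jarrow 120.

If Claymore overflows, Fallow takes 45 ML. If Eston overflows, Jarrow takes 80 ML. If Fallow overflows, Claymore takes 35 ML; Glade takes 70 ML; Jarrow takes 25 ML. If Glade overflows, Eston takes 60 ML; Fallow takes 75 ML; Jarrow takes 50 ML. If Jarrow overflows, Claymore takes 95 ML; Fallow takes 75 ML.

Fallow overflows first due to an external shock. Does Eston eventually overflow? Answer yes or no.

no

Round 1 — Fallow overflows (initial).
  Claymore: +35 → 35 ≥ 30
  Glade: +70 → 70 < 90
  Jarrow: +25 → 25 < 120
Round 2 — Claymore overflows.
No further overflows.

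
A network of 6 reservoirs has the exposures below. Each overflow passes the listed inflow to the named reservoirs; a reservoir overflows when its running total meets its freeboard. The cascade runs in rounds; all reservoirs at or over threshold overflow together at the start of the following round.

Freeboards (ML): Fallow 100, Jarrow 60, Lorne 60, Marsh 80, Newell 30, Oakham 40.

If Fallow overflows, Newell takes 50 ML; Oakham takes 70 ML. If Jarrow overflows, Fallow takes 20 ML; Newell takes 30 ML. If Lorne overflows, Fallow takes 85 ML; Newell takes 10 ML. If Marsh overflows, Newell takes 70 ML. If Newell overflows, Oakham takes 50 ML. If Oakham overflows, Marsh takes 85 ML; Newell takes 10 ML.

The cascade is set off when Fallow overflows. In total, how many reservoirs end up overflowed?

4

Round 1 — Fallow overflows (initial).
  Newell: +50 → 50 ≥ 30
  Oakham: +70 → 70 ≥ 40
Round 2 — Newell, Oakham overflow.
  Marsh: +85 → 85 ≥ 80
Round 3 — Marsh overflows.
No further overflows.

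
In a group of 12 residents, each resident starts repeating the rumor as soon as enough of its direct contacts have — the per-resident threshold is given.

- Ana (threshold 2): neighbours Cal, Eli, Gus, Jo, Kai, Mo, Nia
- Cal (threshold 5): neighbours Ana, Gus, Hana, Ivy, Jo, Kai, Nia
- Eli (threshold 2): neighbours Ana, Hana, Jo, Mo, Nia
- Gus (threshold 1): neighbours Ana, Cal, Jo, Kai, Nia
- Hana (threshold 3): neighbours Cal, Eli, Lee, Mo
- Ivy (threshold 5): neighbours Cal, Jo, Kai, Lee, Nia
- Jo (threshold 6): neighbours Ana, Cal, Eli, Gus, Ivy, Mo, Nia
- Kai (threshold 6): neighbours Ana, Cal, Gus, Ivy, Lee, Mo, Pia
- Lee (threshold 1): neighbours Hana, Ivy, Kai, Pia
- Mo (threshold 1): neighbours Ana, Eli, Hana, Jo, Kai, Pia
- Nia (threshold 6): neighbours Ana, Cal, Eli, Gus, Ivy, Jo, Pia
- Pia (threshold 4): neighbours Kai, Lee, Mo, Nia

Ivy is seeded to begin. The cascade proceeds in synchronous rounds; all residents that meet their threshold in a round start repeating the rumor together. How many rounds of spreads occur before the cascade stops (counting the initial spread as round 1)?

2

Round 1 — Ivy starts repeating the rumor (initial).
Round 2 — checking thresholds:
  Cal: 1 of 7 neighbours < 5, below threshold.
  Jo: 1 of 7 neighbours < 6, below threshold.
  Kai: 1 of 7 neighbours < 6, below threshold.
  Lee: 1 of 4 neighbours ≥ 1, starts repeating the rumor.
  Nia: 1 of 7 neighbours < 6, below threshold.
Round 3 — no new spreads; cascade stops.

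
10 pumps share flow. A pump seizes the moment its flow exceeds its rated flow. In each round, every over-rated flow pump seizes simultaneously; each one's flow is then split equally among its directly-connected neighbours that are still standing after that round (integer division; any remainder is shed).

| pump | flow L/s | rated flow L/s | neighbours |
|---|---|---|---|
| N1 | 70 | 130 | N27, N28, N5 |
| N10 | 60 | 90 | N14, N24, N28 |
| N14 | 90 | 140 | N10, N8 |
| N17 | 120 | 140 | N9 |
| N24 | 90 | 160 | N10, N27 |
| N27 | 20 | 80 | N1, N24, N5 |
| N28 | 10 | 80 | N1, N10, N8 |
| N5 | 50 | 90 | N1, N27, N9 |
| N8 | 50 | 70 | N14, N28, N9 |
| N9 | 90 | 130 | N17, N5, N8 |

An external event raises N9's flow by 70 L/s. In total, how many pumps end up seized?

Round 1 — N9 at 160 > 130. N9 seizes.
  N9 sheds 160 L/s to N17, N5, N8: 53 each (1 lost).
    N17: 120+53 = 173 > 140
    N5: 50+53 = 103 > 90
    N8: 50+53 = 103 > 70
Round 2 — N17, N5, N8 seize.
  N17 sheds 173 L/s: no online neighbours, lost.
  N5 sheds 103 L/s to N1, N27: 51 each (1 lost).
    N1: 70+51 = 121 ≤ 130
    N27: 20+51 = 71 ≤ 80
  N8 sheds 103 L/s to N14, N28: 51 each (1 lost).
    N14: 90+51 = 141 > 140
    N28: 10+51 = 61 ≤ 80
Round 3 — N14 seizes.
  N14 sheds 141 L/s to N10: 141 each.
    N10: 60+141 = 201 > 90
Round 4 — N10 seizes.
  N10 sheds 201 L/s to N24, N28: 100 each (1 lost).
    N24: 90+100 = 190 > 160
    N28: 61+100 = 161 > 80
Round 5 — N24, N28 seize.
  N24 sheds 190 L/s to N27: 190 each.
    N27: 71+190 = 261 > 80
  N28 sheds 161 L/s to N1: 161 each.
    N1: 121+161 = 282 > 130
Round 6 — N1, N27 seize.
  N1 sheds 282 L/s: no online neighbours, lost.
  N27 sheds 261 L/s: no online neighbours, lost.
No further seizures.

10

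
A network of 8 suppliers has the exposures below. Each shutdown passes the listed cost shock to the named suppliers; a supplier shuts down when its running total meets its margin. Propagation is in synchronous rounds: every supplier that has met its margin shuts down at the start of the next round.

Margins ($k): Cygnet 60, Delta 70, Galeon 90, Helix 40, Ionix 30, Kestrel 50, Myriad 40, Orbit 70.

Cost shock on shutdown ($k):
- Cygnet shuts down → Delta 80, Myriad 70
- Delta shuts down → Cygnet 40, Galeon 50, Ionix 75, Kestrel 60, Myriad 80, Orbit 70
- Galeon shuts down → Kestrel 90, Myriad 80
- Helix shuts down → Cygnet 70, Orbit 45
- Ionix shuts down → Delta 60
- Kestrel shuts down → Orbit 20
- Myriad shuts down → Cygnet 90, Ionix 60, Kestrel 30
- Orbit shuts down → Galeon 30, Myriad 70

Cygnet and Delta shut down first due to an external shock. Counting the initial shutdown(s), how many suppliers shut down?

6

Round 1 — Cygnet, Delta shut down (initial).
  Galeon: +50 → 50 < 90
  Ionix: +75 → 75 ≥ 30
  Kestrel: +60 → 60 ≥ 50
  Myriad: +70+80 → 150 ≥ 40
  Orbit: +70 → 70 ≥ 70
Round 2 — Ionix, Kestrel, Myriad, Orbit shut down.
  Galeon: +30 → 80 < 90
No further shutdowns.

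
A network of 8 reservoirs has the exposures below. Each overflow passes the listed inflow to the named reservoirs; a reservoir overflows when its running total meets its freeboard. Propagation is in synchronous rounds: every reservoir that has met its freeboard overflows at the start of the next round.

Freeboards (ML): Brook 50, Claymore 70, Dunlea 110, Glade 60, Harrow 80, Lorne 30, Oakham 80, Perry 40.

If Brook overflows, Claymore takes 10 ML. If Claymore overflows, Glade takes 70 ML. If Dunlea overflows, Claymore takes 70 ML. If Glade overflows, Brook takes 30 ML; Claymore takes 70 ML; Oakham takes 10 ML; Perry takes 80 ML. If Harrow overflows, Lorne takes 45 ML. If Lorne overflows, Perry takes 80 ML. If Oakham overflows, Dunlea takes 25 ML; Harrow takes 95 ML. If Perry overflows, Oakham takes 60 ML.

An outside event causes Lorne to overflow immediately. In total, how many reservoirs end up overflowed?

Round 1 — Lorne overflows (initial).
  Perry: +80 → 80 ≥ 40
Round 2 — Perry overflows.
  Oakham: +60 → 60 < 80
No further overflows.

2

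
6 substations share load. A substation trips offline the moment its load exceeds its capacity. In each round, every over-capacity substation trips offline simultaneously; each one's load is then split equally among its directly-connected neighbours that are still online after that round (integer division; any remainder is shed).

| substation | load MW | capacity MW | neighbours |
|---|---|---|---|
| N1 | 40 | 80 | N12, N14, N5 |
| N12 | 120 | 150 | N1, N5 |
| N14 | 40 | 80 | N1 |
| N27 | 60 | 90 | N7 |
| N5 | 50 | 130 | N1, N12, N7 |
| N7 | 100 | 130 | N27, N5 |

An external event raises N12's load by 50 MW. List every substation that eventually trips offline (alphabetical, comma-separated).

N1, N12, N14, N27, N5, N7

Round 1 — N12 at 170 > 150. N12 trips offline.
  N12 sheds 170 MW to N1, N5: 85 each.
    N1: 40+85 = 125 > 80
    N5: 50+85 = 135 > 130
Round 2 — N1, N5 trip offline.
  N1 sheds 125 MW to N14: 125 each.
    N14: 40+125 = 165 > 80
  N5 sheds 135 MW to N7: 135 each.
    N7: 100+135 = 235 > 130
Round 3 — N14, N7 trip offline.
  N14 sheds 165 MW: no online neighbours, lost.
  N7 sheds 235 MW to N27: 235 each.
    N27: 60+235 = 295 > 90
Round 4 — N27 trips offline.
  N27 sheds 295 MW: no online neighbours, lost.
No further trips.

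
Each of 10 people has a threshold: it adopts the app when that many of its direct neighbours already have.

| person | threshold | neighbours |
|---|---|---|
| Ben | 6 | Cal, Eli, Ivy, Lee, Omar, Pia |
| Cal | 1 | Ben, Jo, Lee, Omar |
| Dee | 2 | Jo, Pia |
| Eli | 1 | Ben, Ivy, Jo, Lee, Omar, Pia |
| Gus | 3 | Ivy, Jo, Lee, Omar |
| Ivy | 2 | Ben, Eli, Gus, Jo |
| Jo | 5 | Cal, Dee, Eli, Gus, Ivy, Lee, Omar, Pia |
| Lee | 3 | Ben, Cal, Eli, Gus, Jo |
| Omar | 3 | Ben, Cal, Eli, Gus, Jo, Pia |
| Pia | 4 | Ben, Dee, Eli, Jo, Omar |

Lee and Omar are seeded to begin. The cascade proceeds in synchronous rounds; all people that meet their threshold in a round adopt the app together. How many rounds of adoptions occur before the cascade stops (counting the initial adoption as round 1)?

Round 1 — Lee, Omar adopt the app (initial).
Round 2 — checking thresholds:
  Ben: 2 of 6 neighbours < 6, holds.
  Cal: 2 of 4 neighbours ≥ 1, adopts the app.
  Eli: 2 of 6 neighbours ≥ 1, adopts the app.
  Gus: 2 of 4 neighbours < 3, holds.
  Jo: 2 of 8 neighbours < 5, holds.
  Pia: 1 of 5 neighbours < 4, holds.
Round 3 — no new adoptions; cascade stops.

2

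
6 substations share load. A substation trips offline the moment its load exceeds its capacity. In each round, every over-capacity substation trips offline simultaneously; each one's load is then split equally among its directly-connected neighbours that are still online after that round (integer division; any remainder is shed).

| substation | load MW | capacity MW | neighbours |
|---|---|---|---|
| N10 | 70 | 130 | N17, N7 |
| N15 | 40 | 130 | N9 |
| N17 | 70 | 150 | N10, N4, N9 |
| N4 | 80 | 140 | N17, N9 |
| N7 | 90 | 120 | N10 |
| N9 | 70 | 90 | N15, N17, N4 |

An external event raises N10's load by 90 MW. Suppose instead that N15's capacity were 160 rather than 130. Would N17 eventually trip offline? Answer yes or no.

no

With N15's capacity at 160:
Round 1 — N10 at 160 > 130. N10 trips offline.
  N10 sheds 160 MW to N17, N7: 80 each.
    N17: 70+80 = 150 ≤ 150
    N7: 90+80 = 170 > 120
Round 2 — N7 trips offline.
  N7 sheds 170 MW: no online neighbours, lost.
No further trips.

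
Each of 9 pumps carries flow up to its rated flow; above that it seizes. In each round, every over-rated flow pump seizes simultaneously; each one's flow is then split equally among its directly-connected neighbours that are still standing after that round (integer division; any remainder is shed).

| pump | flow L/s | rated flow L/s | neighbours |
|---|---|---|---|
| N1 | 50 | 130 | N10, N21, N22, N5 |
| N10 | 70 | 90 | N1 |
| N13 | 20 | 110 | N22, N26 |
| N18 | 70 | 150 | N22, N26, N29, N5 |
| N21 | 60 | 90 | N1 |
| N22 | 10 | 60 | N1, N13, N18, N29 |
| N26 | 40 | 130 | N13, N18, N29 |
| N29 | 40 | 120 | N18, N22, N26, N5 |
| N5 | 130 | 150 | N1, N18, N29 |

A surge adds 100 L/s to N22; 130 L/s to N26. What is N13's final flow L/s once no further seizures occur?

103

Round 1 — N22 at 110 > 60; N26 at 170 > 130. N22, N26 seize.
  N22 sheds 110 L/s to N1, N13, N18, N29: 27 each (2 lost).
    N1: 50+27 = 77 ≤ 130
    N13: 20+27 = 47 ≤ 110
    N18: 70+27 = 97 ≤ 150
    N29: 40+27 = 67 ≤ 120
  N26 sheds 170 L/s to N13, N18, N29: 56 each (2 lost).
    N13: 47+56 = 103 ≤ 110
    N18: 97+56 = 153 > 150
    N29: 67+56 = 123 > 120
Round 2 — N18, N29 seize.
  N18 sheds 153 L/s to N5: 153 each.
    N5: 130+153 = 283 > 150
  N29 sheds 123 L/s to N5: 123 each.
    N5: 283+123 = 406 > 150
Round 3 — N5 seizes.
  N5 sheds 406 L/s to N1: 406 each.
    N1: 77+406 = 483 > 130
Round 4 — N1 seizes.
  N1 sheds 483 L/s to N10, N21: 241 each (1 lost).
    N10: 70+241 = 311 > 90
    N21: 60+241 = 301 > 90
Round 5 — N10, N21 seize.
  N10 sheds 311 L/s: no online neighbours, lost.
  N21 sheds 301 L/s: no online neighbours, lost.
No further seizures.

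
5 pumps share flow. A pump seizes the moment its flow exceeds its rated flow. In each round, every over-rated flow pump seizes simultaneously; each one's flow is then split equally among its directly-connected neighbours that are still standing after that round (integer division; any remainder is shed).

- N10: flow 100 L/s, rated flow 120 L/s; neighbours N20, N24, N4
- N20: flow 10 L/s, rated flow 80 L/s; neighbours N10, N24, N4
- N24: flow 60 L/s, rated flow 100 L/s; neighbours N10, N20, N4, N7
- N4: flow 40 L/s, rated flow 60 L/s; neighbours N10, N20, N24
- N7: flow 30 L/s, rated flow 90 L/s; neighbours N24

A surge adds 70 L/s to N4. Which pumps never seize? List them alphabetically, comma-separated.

none

Round 1 — N4 at 110 > 60. N4 seizes.
  N4 sheds 110 L/s to N10, N20, N24: 36 each (2 lost).
    N10: 100+36 = 136 > 120
    N20: 10+36 = 46 ≤ 80
    N24: 60+36 = 96 ≤ 100
Round 2 — N10 seizes.
  N10 sheds 136 L/s to N20, N24: 68 each.
    N20: 46+68 = 114 > 80
    N24: 96+68 = 164 > 100
Round 3 — N20, N24 seize.
  N20 sheds 114 L/s: no online neighbours, lost.
  N24 sheds 164 L/s to N7: 164 each.
    N7: 30+164 = 194 > 90
Round 4 — N7 seizes.
  N7 sheds 194 L/s: no online neighbours, lost.
No further seizures.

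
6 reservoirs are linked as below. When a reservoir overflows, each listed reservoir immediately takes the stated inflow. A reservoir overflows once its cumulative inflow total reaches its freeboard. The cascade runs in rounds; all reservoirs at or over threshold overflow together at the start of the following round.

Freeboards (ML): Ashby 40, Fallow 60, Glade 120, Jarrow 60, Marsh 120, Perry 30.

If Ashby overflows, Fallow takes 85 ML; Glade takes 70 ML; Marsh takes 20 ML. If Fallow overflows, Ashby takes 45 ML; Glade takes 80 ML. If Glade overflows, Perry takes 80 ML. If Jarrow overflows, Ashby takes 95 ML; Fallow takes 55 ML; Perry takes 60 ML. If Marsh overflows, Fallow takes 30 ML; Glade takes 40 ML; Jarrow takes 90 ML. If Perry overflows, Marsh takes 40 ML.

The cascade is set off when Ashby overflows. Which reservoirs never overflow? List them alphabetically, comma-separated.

Jarrow, Marsh

Round 1 — Ashby overflows (initial).
  Fallow: +85 → 85 ≥ 60
  Glade: +70 → 70 < 120
  Marsh: +20 → 20 < 120
Round 2 — Fallow overflows.
  Glade: +80 → 150 ≥ 120
Round 3 — Glade overflows.
  Perry: +80 → 80 ≥ 30
Round 4 — Perry overflows.
  Marsh: +40 → 60 < 120
No further overflows.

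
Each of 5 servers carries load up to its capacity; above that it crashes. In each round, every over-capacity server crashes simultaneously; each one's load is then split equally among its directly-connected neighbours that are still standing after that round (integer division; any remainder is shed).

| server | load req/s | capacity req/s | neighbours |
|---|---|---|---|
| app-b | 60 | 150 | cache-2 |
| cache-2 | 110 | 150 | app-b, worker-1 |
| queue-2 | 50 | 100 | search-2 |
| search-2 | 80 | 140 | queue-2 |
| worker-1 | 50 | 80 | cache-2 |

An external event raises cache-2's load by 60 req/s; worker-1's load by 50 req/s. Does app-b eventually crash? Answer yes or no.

Round 1 — cache-2 at 170 > 150; worker-1 at 100 > 80. cache-2, worker-1 crash.
  cache-2 sheds 170 req/s to app-b: 170 each.
    app-b: 60+170 = 230 > 150
  worker-1 sheds 100 req/s: no online neighbours, lost.
Round 2 — app-b crashes.
  app-b sheds 230 req/s: no online neighbours, lost.
No further crashes.

yes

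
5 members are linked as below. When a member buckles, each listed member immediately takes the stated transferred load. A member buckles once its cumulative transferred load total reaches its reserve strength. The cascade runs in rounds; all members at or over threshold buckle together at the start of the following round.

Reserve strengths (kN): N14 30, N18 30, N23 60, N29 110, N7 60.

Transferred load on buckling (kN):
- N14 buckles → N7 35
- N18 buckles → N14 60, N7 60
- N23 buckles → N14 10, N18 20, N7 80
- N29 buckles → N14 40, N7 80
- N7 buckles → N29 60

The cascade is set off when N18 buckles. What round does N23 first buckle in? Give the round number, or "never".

Round 1 — N18 buckles (initial).
  N14: +60 → 60 ≥ 30
  N7: +60 → 60 ≥ 60
Round 2 — N14, N7 buckle.
  N29: +60 → 60 < 110
No further bucklings.

never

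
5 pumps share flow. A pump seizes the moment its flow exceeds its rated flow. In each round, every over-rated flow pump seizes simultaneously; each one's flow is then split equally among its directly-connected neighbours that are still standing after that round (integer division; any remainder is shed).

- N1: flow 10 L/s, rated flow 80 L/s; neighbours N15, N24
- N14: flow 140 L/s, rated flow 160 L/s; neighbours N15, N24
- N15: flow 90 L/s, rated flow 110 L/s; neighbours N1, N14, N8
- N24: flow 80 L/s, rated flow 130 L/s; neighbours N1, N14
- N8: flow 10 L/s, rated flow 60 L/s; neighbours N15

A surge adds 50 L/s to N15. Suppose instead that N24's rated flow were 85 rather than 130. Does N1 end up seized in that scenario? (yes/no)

With N24's rated flow at 85:
Round 1 — N15 at 140 > 110. N15 seizes.
  N15 sheds 140 L/s to N1, N14, N8: 46 each (2 lost).
    N1: 10+46 = 56 ≤ 80
    N14: 140+46 = 186 > 160
    N8: 10+46 = 56 ≤ 60
Round 2 — N14 seizes.
  N14 sheds 186 L/s to N24: 186 each.
    N24: 80+186 = 266 > 85
Round 3 — N24 seizes.
  N24 sheds 266 L/s to N1: 266 each.
    N1: 56+266 = 322 > 80
Round 4 — N1 seizes.
  N1 sheds 322 L/s: no online neighbours, lost.
No further seizures.

yes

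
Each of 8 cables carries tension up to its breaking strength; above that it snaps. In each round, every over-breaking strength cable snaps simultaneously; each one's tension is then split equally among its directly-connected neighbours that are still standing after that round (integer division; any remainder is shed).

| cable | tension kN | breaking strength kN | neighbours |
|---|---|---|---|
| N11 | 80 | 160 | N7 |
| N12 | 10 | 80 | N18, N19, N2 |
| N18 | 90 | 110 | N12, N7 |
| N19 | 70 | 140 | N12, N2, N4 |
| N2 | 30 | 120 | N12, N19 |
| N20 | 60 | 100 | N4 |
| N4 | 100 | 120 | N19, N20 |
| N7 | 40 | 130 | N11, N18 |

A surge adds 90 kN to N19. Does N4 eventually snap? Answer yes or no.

Round 1 — N19 at 160 > 140. N19 snaps.
  N19 sheds 160 kN to N12, N2, N4: 53 each (1 lost).
    N12: 10+53 = 63 ≤ 80
    N2: 30+53 = 83 ≤ 120
    N4: 100+53 = 153 > 120
Round 2 — N4 snaps.
  N4 sheds 153 kN to N20: 153 each.
    N20: 60+153 = 213 > 100
Round 3 — N20 snaps.
  N20 sheds 213 kN: no online neighbours, lost.
No further breaks.

yes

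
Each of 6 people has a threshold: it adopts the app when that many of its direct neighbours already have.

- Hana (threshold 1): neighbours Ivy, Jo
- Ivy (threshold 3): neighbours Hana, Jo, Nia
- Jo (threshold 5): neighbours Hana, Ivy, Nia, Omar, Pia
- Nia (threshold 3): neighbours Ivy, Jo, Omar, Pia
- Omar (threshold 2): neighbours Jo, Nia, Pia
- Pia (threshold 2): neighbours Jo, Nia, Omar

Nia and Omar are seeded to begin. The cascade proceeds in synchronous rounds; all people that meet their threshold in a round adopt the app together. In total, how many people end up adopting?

Round 1 — Nia, Omar adopt the app (initial).
Round 2 — checking thresholds:
  Ivy: 1 of 3 neighbours < 3, not yet.
  Jo: 2 of 5 neighbours < 5, not yet.
  Pia: 2 of 3 neighbours ≥ 2, adopts the app.
Round 3 — no new adoptions; cascade stops.

3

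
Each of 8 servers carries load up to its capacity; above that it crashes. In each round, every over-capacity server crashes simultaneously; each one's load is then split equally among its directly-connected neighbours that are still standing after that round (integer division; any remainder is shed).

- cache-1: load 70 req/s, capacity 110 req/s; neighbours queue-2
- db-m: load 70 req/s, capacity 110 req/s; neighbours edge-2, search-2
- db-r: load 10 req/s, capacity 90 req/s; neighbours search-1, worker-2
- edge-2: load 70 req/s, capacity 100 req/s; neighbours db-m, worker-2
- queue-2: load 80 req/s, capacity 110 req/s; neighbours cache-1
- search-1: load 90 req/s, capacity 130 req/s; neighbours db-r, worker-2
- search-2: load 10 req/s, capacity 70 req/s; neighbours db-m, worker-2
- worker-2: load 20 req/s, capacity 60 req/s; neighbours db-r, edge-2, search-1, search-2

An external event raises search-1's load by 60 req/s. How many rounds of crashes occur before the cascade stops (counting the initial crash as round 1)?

5

Round 1 — search-1 at 150 > 130. search-1 crashes.
  search-1 sheds 150 req/s to db-r, worker-2: 75 each.
    db-r: 10+75 = 85 ≤ 90
    worker-2: 20+75 = 95 > 60
Round 2 — worker-2 crashes.
  worker-2 sheds 95 req/s to db-r, edge-2, search-2: 31 each (2 lost).
    db-r: 85+31 = 116 > 90
    edge-2: 70+31 = 101 > 100
    search-2: 10+31 = 41 ≤ 70
Round 3 — db-r, edge-2 crash.
  db-r sheds 116 req/s: no online neighbours, lost.
  edge-2 sheds 101 req/s to db-m: 101 each.
    db-m: 70+101 = 171 > 110
Round 4 — db-m crashes.
  db-m sheds 171 req/s to search-2: 171 each.
    search-2: 41+171 = 212 > 70
Round 5 — search-2 crashes.
  search-2 sheds 212 req/s: no online neighbours, lost.
No further crashes.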